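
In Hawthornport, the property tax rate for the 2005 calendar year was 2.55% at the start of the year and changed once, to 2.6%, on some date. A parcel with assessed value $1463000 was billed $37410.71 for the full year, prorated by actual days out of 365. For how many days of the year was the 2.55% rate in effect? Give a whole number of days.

313 days

Let d = days at the first rate; then 365 − d days at the second rate.
$1463000 × [2.55%·d + 2.6%·(365−d)] / 365 = $37410.71
Solving gives d = 313, so the new rate took effect on November 10, 2005.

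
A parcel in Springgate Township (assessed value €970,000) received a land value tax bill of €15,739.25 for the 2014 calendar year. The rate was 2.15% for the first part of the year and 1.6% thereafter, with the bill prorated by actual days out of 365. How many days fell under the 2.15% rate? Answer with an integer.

Let d = days at the first rate; then 365 − d days at the second rate.
€970,000 × [2.15%·d + 1.6%·(365−d)] / 365 = €15,739.25
Solving gives d = 15, so the new rate took effect on January 16, 2014.

15 days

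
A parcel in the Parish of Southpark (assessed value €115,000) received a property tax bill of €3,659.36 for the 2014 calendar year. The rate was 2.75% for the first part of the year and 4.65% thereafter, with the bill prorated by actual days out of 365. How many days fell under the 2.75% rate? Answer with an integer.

282 days

Let d = days at the first rate; then 365 − d days at the second rate.
€115,000 × [2.75%·d + 4.65%·(365−d)] / 365 = €3,659.36
Solving gives d = 282, so the new rate took effect on October 10, 2014.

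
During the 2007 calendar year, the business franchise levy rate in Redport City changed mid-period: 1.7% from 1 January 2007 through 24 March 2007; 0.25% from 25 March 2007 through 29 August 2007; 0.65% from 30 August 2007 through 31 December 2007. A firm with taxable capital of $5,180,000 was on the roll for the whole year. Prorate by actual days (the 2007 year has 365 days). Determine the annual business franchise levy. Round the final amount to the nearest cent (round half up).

1 January – 24 March 2007: 83 days at 1.7% → $5,180,000 × 1.7% × 83/365 = $20,024.6027
25 March – 29 August 2007: 158 days at 0.25% → $5,180,000 × 0.25% × 158/365 = $5,605.7534
30 August – 31 December 2007: 124 days at 0.65% → $5,180,000 × 0.65% × 124/365 = $11,438.5753
Total = $37,068.9315

$37,068.93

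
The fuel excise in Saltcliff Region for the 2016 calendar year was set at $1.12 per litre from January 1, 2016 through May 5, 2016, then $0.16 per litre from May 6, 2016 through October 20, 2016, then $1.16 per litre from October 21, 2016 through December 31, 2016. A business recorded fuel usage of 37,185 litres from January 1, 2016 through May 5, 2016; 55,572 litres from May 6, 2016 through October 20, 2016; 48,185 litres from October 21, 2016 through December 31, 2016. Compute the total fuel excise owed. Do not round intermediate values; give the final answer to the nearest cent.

January 1 – May 5, 2016: 37,185 litres at $1.12/litre → $41,647.20
May 6 – October 20, 2016: 55,572 litres at $0.16/litre → $8,891.52
October 21 – December 31, 2016: 48,185 litres at $1.16/litre → $55,894.60

$106,433.32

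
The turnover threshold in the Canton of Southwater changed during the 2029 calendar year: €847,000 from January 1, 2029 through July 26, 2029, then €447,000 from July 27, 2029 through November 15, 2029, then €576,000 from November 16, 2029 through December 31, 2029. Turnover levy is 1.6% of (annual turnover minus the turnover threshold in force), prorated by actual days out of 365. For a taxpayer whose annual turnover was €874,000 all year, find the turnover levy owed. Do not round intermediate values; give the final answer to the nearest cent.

€2,942.29

January 1 – July 26, 2029: 207 days, exemption €847,000 → (€874,000 − €847,000) × 1.6% × 207/365 = €244.9973
July 27 – November 15, 2029: 112 days, exemption €447,000 → (€874,000 − €447,000) × 1.6% × 112/365 = €2,096.3945
November 16 – December 31, 2029: 46 days, exemption €576,000 → (€874,000 − €576,000) × 1.6% × 46/365 = €600.8986
Total = €2,942.2904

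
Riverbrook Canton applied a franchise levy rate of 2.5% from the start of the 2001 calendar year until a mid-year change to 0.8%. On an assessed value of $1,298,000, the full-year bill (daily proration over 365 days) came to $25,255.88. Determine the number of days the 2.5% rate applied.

Let d = days at the first rate; then 365 − d days at the second rate.
$1,298,000 × [2.5%·d + 0.8%·(365−d)] / 365 = $25,255.88
Solving gives d = 246, so the new rate took effect on 4 September 2001.

246 days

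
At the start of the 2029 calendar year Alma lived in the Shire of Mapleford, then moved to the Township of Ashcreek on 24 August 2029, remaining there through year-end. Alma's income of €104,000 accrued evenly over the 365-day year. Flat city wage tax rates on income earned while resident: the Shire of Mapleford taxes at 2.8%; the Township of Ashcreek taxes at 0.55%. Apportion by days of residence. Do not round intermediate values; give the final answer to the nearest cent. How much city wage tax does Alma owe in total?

€2,078.58

The Shire of Mapleford, 1 January – 23 August 2029: 235 days → €104,000 × 2.8% × 235/365 = €1,874.8493
The Township of Ashcreek, 24 August – 31 December 2029: 130 days → €104,000 × 0.55% × 130/365 = €203.7260
Total = €2,078.5753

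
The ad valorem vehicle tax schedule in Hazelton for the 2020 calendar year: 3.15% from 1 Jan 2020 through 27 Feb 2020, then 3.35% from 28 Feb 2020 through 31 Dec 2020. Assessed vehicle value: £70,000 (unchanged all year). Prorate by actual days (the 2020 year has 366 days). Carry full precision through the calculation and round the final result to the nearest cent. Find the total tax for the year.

£2,322.81

1 Jan – 27 Feb 2020: 58 days at 3.15% → £70,000 × 3.15% × 58/366 = £349.4262
28 Feb – 31 Dec 2020: 308 days at 3.35% → £70,000 × 3.35% × 308/366 = £1,973.3880
Total = £2,322.8142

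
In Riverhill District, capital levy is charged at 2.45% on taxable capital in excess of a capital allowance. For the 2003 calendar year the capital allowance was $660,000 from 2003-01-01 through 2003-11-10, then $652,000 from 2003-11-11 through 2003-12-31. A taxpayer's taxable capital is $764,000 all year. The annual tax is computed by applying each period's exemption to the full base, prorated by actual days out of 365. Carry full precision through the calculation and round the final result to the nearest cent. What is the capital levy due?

2003-01-01 to 2003-11-10: 314 days, exemption $660,000 → ($764,000 − $660,000) × 2.45% × 314/365 = $2,191.9781
2003-11-11 to 2003-12-31: 51 days, exemption $652,000 → ($764,000 − $652,000) × 2.45% × 51/365 = $383.4082
Total = $2,575.3863

$2,575.39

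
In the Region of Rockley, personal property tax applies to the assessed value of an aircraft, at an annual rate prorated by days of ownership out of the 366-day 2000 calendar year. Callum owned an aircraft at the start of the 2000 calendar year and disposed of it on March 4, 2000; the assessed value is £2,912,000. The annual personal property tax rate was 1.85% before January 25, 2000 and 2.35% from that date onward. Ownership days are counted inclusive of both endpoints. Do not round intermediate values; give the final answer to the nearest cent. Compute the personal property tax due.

£11,011.50

January 1 – January 24, 2000: 24 days at 1.85% → £2,912,000 × 1.85% × 24/366 = £3,532.5902
January 25 – March 4, 2000: 40 days at 2.35% → £2,912,000 × 2.35% × 40/366 = £7,478.9071
Total = £11,011.4973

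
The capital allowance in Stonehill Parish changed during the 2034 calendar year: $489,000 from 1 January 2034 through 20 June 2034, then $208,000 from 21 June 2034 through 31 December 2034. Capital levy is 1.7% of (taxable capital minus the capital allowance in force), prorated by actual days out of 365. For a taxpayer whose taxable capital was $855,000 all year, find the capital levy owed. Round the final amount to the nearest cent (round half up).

1 January – 20 June 2034: 171 days, exemption $489,000 → ($855,000 − $489,000) × 1.7% × 171/365 = $2,914.9644
21 June – 31 December 2034: 194 days, exemption $208,000 → ($855,000 − $208,000) × 1.7% × 194/365 = $5,846.0438
Total = $8,761.0082

$8,761.01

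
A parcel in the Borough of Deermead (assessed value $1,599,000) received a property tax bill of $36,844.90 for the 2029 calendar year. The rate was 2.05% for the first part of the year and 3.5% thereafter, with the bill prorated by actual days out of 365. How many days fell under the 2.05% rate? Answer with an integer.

Let d = days at the first rate; then 365 − d days at the second rate.
$1,599,000 × [2.05%·d + 3.5%·(365−d)] / 365 = $36,844.90
Solving gives d = 301, so the new rate took effect on October 29, 2029.

301 days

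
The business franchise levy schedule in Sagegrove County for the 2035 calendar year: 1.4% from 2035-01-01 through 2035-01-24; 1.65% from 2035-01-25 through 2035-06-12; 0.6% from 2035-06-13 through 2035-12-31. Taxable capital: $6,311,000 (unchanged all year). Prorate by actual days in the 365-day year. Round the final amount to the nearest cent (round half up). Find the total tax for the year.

$66,421.11

2035-01-01 to 2035-01-24: 24 days at 1.4% → $6,311,000 × 1.4% × 24/365 = $5,809.5781
2035-01-25 to 2035-06-12: 139 days at 1.65% → $6,311,000 × 1.65% × 139/365 = $39,655.5575
2035-06-13 to 2035-12-31: 202 days at 0.6% → $6,311,000 × 0.6% × 202/365 = $20,955.9781
Total = $66,421.1137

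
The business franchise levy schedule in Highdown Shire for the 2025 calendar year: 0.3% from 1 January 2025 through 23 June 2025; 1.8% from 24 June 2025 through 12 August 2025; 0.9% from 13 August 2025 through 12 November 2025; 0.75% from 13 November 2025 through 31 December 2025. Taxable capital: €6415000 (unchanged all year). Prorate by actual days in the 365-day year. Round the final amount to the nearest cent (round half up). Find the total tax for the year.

€46003.46

1 January – 23 June 2025: 174 days at 0.3% → €6415000 × 0.3% × 174/365 = €9174.3288
24 June – 12 August 2025: 50 days at 1.8% → €6415000 × 1.8% × 50/365 = €15817.8082
13 August – 12 November 2025: 92 days at 0.9% → €6415000 × 0.9% × 92/365 = €14552.3836
13 November – 31 December 2025: 49 days at 0.75% → €6415000 × 0.75% × 49/365 = €6458.9384
Total = €46003.4589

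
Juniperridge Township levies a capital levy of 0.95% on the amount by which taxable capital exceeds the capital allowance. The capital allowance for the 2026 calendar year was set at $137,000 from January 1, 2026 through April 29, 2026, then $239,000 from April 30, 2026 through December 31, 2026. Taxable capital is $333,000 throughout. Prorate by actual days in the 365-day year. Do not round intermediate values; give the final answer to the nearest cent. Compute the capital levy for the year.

$1,208.92

January 1 – April 29, 2026: 119 days, exemption $137,000 → ($333,000 − $137,000) × 0.95% × 119/365 = $607.0630
April 30 – December 31, 2026: 246 days, exemption $239,000 → ($333,000 − $239,000) × 0.95% × 246/365 = $601.8575
Total = $1,208.9205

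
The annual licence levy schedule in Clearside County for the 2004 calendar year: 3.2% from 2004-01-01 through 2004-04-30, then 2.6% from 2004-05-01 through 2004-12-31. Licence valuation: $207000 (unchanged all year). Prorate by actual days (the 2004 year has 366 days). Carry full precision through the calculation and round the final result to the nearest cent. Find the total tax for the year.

2004-01-01 to 2004-04-30: 121 days at 3.2% → $207000 × 3.2% × 121/366 = $2189.9016
2004-05-01 to 2004-12-31: 245 days at 2.6% → $207000 × 2.6% × 245/366 = $3602.7049
Total = $5792.6066

$5792.61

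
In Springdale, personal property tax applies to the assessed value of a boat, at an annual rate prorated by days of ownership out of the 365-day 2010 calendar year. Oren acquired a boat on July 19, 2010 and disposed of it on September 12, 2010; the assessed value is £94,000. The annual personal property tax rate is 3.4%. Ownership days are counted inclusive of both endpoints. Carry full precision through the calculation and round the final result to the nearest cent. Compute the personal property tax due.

Days held (July 19 – September 12, 2010): 56 out of 365
Tax = £94,000 × 3.4% × 56/365 = £490.3452

£490.35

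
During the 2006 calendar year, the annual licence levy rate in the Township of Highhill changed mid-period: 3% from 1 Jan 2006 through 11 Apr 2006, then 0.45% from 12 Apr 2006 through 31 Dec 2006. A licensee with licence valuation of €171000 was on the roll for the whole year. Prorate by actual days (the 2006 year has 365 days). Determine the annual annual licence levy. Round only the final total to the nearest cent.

1 Jan – 11 Apr 2006: 101 days at 3% → €171000 × 3% × 101/365 = €1419.5342
12 Apr – 31 Dec 2006: 264 days at 0.45% → €171000 × 0.45% × 264/365 = €556.5699
Total = €1976.1041

€1976.10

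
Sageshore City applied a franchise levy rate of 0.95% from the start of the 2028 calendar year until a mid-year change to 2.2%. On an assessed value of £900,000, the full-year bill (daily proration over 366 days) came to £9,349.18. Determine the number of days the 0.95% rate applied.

340 days

Let d = days at the first rate; then 366 − d days at the second rate.
£900,000 × [0.95%·d + 2.2%·(366−d)] / 366 = £9,349.18
Solving gives d = 340, so the new rate took effect on December 6, 2028.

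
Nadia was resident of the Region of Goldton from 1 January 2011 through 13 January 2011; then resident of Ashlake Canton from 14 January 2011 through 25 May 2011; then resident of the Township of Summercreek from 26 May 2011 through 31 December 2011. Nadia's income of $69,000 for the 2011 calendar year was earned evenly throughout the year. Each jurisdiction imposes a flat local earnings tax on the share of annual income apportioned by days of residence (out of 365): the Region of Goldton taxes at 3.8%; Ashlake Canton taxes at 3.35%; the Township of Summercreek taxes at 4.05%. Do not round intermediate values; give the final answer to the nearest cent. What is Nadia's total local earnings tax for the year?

The Region of Goldton, 1 January – 13 January 2011: 13 days → $69,000 × 3.8% × 13/365 = $93.3863
Ashlake Canton, 14 January – 25 May 2011: 132 days → $69,000 × 3.35% × 132/365 = $835.9397
The Township of Summercreek, 26 May – 31 December 2011: 220 days → $69,000 × 4.05% × 220/365 = $1,684.3562
Total = $2,613.6822

$2,613.68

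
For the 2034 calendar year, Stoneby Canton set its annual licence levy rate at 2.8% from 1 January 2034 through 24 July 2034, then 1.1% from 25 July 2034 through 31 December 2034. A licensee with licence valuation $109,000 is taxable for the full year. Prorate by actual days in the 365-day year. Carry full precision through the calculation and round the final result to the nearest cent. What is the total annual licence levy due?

$2,239.73

1 January – 24 July 2034: 205 days at 2.8% → $109,000 × 2.8% × 205/365 = $1,714.1370
25 July – 31 December 2034: 160 days at 1.1% → $109,000 × 1.1% × 160/365 = $525.5890
Total = $2,239.7260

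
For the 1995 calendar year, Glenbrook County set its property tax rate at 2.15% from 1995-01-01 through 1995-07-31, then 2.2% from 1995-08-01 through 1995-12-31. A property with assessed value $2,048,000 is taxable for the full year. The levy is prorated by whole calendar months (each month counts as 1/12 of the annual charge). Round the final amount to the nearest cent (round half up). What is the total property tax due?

$44,458.67

1995-01-01 to 1995-07-31: 7 months at 2.15% → $2,048,000 × 2.15% × 7/12 = $25,685.3333
1995-08-01 to 1995-12-31: 5 months at 2.2% → $2,048,000 × 2.2% × 5/12 = $18,773.3333
Total = $44,458.6667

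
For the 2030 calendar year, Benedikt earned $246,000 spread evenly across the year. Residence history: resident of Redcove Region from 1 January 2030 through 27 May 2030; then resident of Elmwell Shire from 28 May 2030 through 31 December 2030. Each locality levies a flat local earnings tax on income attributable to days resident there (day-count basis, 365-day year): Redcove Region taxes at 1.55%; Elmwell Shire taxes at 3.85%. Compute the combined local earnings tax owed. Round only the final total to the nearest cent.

$7,192.30

Redcove Region, 1 January – 27 May 2030: 147 days → $246,000 × 1.55% × 147/365 = $1,535.6466
Elmwell Shire, 28 May – 31 December 2030: 218 days → $246,000 × 3.85% × 218/365 = $5,656.6521
Total = $7,192.2986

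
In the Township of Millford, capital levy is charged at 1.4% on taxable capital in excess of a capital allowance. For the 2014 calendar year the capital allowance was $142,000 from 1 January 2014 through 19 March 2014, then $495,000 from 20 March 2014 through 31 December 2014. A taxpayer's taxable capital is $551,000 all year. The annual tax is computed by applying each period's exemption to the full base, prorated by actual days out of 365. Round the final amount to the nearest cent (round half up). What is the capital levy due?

1 January – 19 March 2014: 78 days, exemption $142,000 → ($551,000 − $142,000) × 1.4% × 78/365 = $1,223.6384
20 March – 31 December 2014: 287 days, exemption $495,000 → ($551,000 − $495,000) × 1.4% × 287/365 = $616.4603
Total = $1,840.0986

$1,840.10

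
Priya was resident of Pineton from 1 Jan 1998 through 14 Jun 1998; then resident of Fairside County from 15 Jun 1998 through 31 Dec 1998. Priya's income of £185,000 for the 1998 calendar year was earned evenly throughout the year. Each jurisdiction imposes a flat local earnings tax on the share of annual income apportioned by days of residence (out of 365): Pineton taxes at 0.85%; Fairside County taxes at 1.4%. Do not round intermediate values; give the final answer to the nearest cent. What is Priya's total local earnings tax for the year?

£2,130.03

Pineton, 1 Jan – 14 Jun 1998: 165 days → £185,000 × 0.85% × 165/365 = £710.8562
Fairside County, 15 Jun – 31 Dec 1998: 200 days → £185,000 × 1.4% × 200/365 = £1,419.1781
Total = £2,130.0342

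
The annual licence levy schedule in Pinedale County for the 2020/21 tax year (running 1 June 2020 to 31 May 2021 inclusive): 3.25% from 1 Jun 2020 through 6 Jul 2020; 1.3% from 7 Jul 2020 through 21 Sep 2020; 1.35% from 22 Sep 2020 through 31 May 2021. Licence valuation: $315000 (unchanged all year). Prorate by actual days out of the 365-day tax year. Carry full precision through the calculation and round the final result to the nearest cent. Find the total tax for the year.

$4809.58

1 Jun – 6 Jul 2020: 36 days at 3.25% → $315000 × 3.25% × 36/365 = $1009.7260
7 Jul – 21 Sep 2020: 77 days at 1.3% → $315000 × 1.3% × 77/365 = $863.8767
22 Sep 2020 – 31 May 2021: 252 days at 1.35% → $315000 × 1.35% × 252/365 = $2935.9726
Total = $4809.5753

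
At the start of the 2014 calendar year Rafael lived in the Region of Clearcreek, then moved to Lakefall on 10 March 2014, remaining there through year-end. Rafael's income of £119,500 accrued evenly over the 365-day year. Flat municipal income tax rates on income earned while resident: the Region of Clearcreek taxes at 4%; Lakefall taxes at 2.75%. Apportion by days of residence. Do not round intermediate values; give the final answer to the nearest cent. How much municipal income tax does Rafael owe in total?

£3,564.54

The Region of Clearcreek, 1 January – 9 March 2014: 68 days → £119,500 × 4% × 68/365 = £890.5205
Lakefall, 10 March – 31 December 2014: 297 days → £119,500 × 2.75% × 297/365 = £2,674.0171
Total = £3,564.5377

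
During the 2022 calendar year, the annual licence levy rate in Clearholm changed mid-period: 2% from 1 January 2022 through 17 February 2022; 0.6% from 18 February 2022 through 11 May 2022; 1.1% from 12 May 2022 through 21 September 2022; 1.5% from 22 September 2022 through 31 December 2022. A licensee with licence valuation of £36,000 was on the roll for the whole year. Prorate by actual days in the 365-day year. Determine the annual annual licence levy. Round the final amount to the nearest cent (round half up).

£437.52

1 January – 17 February 2022: 48 days at 2% → £36,000 × 2% × 48/365 = £94.6849
18 February – 11 May 2022: 83 days at 0.6% → £36,000 × 0.6% × 83/365 = £49.1178
12 May – 21 September 2022: 133 days at 1.1% → £36,000 × 1.1% × 133/365 = £144.2959
22 September – 31 December 2022: 101 days at 1.5% → £36,000 × 1.5% × 101/365 = £149.4247
Total = £437.5233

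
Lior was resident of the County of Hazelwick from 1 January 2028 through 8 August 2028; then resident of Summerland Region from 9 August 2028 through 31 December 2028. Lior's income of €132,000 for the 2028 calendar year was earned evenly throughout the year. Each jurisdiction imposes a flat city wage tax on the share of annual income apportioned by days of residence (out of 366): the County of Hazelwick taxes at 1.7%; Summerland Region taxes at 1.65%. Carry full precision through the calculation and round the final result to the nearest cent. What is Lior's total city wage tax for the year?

€2,217.85

The County of Hazelwick, 1 January – 8 August 2028: 221 days → €132,000 × 1.7% × 221/366 = €1,354.9836
Summerland Region, 9 August – 31 December 2028: 145 days → €132,000 × 1.65% × 145/366 = €862.8689
Total = €2,217.8525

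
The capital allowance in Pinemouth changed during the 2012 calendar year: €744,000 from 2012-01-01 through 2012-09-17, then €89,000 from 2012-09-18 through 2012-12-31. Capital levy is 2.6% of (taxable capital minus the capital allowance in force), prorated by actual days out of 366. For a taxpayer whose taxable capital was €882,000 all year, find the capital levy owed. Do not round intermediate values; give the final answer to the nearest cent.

€8,473.66

2012-01-01 to 2012-09-17: 261 days, exemption €744,000 → (€882,000 − €744,000) × 2.6% × 261/366 = €2,558.6557
2012-09-18 to 2012-12-31: 105 days, exemption €89,000 → (€882,000 − €89,000) × 2.6% × 105/366 = €5,915.0000
Total = €8,473.6557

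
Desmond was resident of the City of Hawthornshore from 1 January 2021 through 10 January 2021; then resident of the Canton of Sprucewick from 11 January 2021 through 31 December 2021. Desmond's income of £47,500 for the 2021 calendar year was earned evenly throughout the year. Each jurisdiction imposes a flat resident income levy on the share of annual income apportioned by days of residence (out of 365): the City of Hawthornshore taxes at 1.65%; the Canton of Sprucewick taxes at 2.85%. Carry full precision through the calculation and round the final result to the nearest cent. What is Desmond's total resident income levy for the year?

The City of Hawthornshore, 1 January – 10 January 2021: 10 days → £47,500 × 1.65% × 10/365 = £21.4726
The Canton of Sprucewick, 11 January – 31 December 2021: 355 days → £47,500 × 2.85% × 355/365 = £1,316.6610
Total = £1,338.1336

£1,338.13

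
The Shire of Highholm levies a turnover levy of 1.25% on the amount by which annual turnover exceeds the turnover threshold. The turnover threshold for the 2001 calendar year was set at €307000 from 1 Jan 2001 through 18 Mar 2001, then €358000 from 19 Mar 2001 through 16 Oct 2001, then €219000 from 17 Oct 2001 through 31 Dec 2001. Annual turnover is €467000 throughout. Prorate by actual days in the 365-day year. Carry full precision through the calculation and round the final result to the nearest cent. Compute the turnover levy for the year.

1 Jan – 18 Mar 2001: 77 days, exemption €307000 → (€467000 − €307000) × 1.25% × 77/365 = €421.9178
19 Mar – 16 Oct 2001: 212 days, exemption €358000 → (€467000 − €358000) × 1.25% × 212/365 = €791.3699
17 Oct – 31 Dec 2001: 76 days, exemption €219000 → (€467000 − €219000) × 1.25% × 76/365 = €645.4795
Total = €1858.7671

€1858.77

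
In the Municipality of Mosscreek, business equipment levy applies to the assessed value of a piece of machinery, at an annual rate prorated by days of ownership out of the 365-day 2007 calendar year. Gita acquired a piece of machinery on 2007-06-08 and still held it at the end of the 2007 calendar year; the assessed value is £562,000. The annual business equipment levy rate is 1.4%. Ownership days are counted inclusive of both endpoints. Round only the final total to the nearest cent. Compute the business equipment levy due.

Days held (2007-06-08 to 2007-12-31): 207 out of 365
Tax = £562,000 × 1.4% × 207/365 = £4,462.1260

£4,462.13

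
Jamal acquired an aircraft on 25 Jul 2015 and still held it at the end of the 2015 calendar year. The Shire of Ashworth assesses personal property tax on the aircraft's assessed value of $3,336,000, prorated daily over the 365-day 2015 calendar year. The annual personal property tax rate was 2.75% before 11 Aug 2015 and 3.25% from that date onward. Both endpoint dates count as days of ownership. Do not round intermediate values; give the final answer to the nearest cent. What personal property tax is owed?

$46,749.70

25 Jul – 10 Aug 2015: 17 days at 2.75% → $3,336,000 × 2.75% × 17/365 = $4,272.8219
11 Aug – 31 Dec 2015: 143 days at 3.25% → $3,336,000 × 3.25% × 143/365 = $42,476.8767
Total = $46,749.6986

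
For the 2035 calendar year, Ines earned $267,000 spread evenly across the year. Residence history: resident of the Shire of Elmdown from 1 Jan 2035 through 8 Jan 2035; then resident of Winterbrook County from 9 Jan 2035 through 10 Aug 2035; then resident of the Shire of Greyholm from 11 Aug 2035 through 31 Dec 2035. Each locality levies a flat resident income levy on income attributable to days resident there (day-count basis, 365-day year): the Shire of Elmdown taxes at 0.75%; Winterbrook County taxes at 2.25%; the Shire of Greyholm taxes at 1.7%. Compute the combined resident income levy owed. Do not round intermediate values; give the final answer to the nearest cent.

$5,344.39

The Shire of Elmdown, 1 Jan – 8 Jan 2035: 8 days → $267,000 × 0.75% × 8/365 = $43.8904
Winterbrook County, 9 Jan – 10 Aug 2035: 214 days → $267,000 × 2.25% × 214/365 = $3,522.2055
The Shire of Greyholm, 11 Aug – 31 Dec 2035: 143 days → $267,000 × 1.7% × 143/365 = $1,778.2932
Total = $5,344.3890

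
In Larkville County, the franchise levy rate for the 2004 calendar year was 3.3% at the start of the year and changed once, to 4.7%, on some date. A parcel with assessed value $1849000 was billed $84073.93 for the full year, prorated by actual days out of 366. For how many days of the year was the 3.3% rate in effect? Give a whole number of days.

40 days

Let d = days at the first rate; then 366 − d days at the second rate.
$1849000 × [3.3%·d + 4.7%·(366−d)] / 366 = $84073.93
Solving gives d = 40, so the new rate took effect on February 10, 2004.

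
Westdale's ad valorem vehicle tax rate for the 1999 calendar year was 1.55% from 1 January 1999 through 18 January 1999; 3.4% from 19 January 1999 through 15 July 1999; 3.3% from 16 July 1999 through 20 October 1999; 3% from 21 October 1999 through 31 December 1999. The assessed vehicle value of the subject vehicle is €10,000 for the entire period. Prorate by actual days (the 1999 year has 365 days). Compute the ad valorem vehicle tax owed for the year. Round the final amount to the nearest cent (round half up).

1 January – 18 January 1999: 18 days at 1.55% → €10,000 × 1.55% × 18/365 = €7.6438
19 January – 15 July 1999: 178 days at 3.4% → €10,000 × 3.4% × 178/365 = €165.8082
16 July – 20 October 1999: 97 days at 3.3% → €10,000 × 3.3% × 97/365 = €87.6986
21 October – 31 December 1999: 72 days at 3% → €10,000 × 3% × 72/365 = €59.1781
Total = €320.3288

€320.33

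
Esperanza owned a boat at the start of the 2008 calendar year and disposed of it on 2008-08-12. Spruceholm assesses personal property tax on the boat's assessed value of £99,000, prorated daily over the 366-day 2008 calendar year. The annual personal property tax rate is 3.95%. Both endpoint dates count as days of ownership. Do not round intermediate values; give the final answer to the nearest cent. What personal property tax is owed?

£2,404.00

Days held (2008-01-01 to 2008-08-12): 225 out of 366
Tax = £99,000 × 3.95% × 225/366 = £2,403.9959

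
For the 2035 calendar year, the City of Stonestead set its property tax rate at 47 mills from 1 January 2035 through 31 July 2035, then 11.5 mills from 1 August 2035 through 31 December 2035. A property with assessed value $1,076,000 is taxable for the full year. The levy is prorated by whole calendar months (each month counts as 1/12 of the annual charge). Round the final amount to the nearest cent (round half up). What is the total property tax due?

$34,656.17

1 January – 31 July 2035: 7 months at 47 mills → $1,076,000 × 4.7% × 7/12 = $29,500.3333
1 August – 31 December 2035: 5 months at 11.5 mills → $1,076,000 × 1.15% × 5/12 = $5,155.8333
Total = $34,656.1667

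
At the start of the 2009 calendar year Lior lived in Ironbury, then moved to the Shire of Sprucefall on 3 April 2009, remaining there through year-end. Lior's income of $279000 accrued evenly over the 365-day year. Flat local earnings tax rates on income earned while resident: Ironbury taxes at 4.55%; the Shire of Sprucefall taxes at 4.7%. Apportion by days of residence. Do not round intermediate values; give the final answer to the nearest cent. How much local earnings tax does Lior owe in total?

$13007.52

Ironbury, 1 January – 2 April 2009: 92 days → $279000 × 4.55% × 92/365 = $3199.7096
The Shire of Sprucefall, 3 April – 31 December 2009: 273 days → $279000 × 4.7% × 273/365 = $9807.8055
Total = $13007.5151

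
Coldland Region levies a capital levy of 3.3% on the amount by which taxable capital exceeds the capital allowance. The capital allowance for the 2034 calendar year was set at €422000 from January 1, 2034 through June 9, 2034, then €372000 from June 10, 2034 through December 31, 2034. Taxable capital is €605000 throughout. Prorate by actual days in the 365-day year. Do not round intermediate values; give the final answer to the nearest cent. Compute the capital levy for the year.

€6965.71

January 1 – June 9, 2034: 160 days, exemption €422000 → (€605000 − €422000) × 3.3% × 160/365 = €2647.2329
June 10 – December 31, 2034: 205 days, exemption €372000 → (€605000 − €372000) × 3.3% × 205/365 = €4318.4795
Total = €6965.7123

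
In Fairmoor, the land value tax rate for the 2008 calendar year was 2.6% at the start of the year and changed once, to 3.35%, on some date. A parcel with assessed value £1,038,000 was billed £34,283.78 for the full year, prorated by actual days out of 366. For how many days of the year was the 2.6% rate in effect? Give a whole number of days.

23 days

Let d = days at the first rate; then 366 − d days at the second rate.
£1,038,000 × [2.6%·d + 3.35%·(366−d)] / 366 = £34,283.78
Solving gives d = 23, so the new rate took effect on 24 Jan 2008.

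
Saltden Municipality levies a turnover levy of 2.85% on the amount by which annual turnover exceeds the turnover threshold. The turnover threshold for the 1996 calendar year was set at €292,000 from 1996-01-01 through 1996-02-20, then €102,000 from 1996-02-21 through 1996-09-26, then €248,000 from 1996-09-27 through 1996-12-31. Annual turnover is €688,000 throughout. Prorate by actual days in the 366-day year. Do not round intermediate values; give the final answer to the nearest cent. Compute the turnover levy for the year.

1996-01-01 to 1996-02-20: 51 days, exemption €292,000 → (€688,000 − €292,000) × 2.85% × 51/366 = €1,572.6393
1996-02-21 to 1996-09-26: 219 days, exemption €102,000 → (€688,000 − €102,000) × 2.85% × 219/366 = €9,993.2213
1996-09-27 to 1996-12-31: 96 days, exemption €248,000 → (€688,000 − €248,000) × 2.85% × 96/366 = €3,289.1803
Total = €14,855.0410

€14,855.04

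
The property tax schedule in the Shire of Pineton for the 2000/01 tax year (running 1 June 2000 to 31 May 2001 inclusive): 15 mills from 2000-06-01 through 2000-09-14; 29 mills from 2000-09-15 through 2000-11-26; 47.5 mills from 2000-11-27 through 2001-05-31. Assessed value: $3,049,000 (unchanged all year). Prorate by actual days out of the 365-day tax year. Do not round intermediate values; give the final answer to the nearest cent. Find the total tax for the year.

2000-06-01 to 2000-09-14: 106 days at 15 mills → $3,049,000 × 1.5% × 106/365 = $13,281.9452
2000-09-15 to 2000-11-26: 73 days at 29 mills → $3,049,000 × 2.9% × 73/365 = $17,684.2000
2000-11-27 to 2001-05-31: 186 days at 47.5 mills → $3,049,000 × 4.75% × 186/365 = $73,802.5068
Total = $104,768.6521

$104,768.65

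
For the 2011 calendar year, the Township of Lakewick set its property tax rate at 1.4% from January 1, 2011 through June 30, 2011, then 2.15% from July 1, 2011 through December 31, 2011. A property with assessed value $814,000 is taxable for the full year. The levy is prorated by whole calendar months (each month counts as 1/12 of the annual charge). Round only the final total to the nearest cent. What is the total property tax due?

$14,448.50

January 1 – June 30, 2011: 6 months at 1.4% → $814,000 × 1.4% × 6/12 = $5,698.0000
July 1 – December 31, 2011: 6 months at 2.15% → $814,000 × 2.15% × 6/12 = $8,750.5000
Total = $14,448.5000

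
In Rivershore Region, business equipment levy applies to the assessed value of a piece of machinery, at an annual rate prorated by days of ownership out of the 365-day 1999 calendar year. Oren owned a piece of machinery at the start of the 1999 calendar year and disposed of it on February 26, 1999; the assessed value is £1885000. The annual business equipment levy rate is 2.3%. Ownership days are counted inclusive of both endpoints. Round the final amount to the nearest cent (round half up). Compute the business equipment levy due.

Days held (January 1 – February 26, 1999): 57 out of 365
Tax = £1885000 × 2.3% × 57/365 = £6770.5068

£6770.51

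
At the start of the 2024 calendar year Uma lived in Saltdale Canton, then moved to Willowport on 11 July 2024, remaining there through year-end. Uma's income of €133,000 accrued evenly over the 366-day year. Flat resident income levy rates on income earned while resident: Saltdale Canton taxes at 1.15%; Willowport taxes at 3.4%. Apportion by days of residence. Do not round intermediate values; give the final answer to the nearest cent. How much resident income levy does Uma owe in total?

Saltdale Canton, 1 January – 10 July 2024: 192 days → €133,000 × 1.15% × 192/366 = €802.3607
Willowport, 11 July – 31 December 2024: 174 days → €133,000 × 3.4% × 174/366 = €2,149.8033
Total = €2,952.1639

€2,952.16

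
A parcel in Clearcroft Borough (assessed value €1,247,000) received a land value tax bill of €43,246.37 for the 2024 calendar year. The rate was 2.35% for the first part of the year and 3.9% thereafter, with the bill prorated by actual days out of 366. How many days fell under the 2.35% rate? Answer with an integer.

102 days

Let d = days at the first rate; then 366 − d days at the second rate.
€1,247,000 × [2.35%·d + 3.9%·(366−d)] / 366 = €43,246.37
Solving gives d = 102, so the new rate took effect on April 12, 2024.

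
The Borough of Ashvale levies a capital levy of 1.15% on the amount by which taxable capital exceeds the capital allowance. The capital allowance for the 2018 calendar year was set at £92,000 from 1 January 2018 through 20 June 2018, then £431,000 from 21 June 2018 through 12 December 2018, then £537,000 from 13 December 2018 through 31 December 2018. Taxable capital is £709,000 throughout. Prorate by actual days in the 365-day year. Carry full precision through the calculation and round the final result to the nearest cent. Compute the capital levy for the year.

1 January – 20 June 2018: 171 days, exemption £92,000 → (£709,000 − £92,000) × 1.15% × 171/365 = £3,324.1932
21 June – 12 December 2018: 175 days, exemption £431,000 → (£709,000 − £431,000) × 1.15% × 175/365 = £1,532.8082
13 December – 31 December 2018: 19 days, exemption £537,000 → (£709,000 − £537,000) × 1.15% × 19/365 = £102.9644
Total = £4,959.9658

£4,959.97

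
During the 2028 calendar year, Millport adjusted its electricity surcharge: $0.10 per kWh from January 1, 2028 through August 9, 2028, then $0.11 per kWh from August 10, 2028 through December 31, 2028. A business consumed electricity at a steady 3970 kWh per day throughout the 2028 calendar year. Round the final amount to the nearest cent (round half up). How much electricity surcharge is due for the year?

$151,018.80

January 1 – August 9, 2028: 222 days × 3970 kWh/day = 881,340 kWh at $0.10/kWh → $88,134.00
August 10 – December 31, 2028: 144 days × 3970 kWh/day = 571,680 kWh at $0.11/kWh → $62,884.80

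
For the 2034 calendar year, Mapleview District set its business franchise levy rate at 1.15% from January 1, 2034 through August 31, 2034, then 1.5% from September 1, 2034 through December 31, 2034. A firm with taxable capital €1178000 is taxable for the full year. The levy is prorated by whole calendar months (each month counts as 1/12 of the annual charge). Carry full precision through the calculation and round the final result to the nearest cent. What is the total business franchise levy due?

January 1 – August 31, 2034: 8 months at 1.15% → €1178000 × 1.15% × 8/12 = €9031.3333
September 1 – December 31, 2034: 4 months at 1.5% → €1178000 × 1.5% × 4/12 = €5890.0000
Total = €14921.3333

€14921.33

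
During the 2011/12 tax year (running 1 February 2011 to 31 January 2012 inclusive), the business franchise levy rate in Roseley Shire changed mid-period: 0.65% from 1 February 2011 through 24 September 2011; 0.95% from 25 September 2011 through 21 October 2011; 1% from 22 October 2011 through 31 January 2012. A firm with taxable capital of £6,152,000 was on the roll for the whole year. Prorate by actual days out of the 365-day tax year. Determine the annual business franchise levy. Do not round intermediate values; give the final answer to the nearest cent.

1 February – 24 September 2011: 236 days at 0.65% → £6,152,000 × 0.65% × 236/365 = £25,855.2548
25 September – 21 October 2011: 27 days at 0.95% → £6,152,000 × 0.95% × 27/365 = £4,323.2548
22 October 2011 – 31 January 2012: 102 days at 1% → £6,152,000 × 1% × 102/365 = £17,191.8904
Total = £47,370.4000

£47,370.40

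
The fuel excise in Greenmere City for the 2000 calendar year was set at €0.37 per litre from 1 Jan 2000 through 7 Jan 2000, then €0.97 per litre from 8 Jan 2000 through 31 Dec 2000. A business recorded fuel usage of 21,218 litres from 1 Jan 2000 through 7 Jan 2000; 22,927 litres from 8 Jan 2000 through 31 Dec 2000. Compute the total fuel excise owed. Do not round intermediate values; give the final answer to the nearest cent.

€30089.85

1 Jan – 7 Jan 2000: 21,218 litres at €0.37/litre → €7850.66
8 Jan – 31 Dec 2000: 22,927 litres at €0.97/litre → €22239.19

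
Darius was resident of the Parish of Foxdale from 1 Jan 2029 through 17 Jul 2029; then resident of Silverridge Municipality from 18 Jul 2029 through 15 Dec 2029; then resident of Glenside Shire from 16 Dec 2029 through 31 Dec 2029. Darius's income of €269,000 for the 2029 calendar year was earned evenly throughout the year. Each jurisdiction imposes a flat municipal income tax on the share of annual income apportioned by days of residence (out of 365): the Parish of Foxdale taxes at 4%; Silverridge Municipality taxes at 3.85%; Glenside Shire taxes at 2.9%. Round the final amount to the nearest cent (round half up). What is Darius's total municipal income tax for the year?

The Parish of Foxdale, 1 Jan – 17 Jul 2029: 198 days → €269,000 × 4% × 198/365 = €5,836.9315
Silverridge Municipality, 18 Jul – 15 Dec 2029: 151 days → €269,000 × 3.85% × 151/365 = €4,284.4699
Glenside Shire, 16 Dec – 31 Dec 2029: 16 days → €269,000 × 2.9% × 16/365 = €341.9616
Total = €10,463.3630

€10,463.36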